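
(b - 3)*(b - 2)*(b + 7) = b^3 + 2*b^2 - 29*b + 42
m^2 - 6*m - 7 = (m - 7)*(m + 1)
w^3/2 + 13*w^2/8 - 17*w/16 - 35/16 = (w/2 + 1/2)*(w - 5/4)*(w + 7/2)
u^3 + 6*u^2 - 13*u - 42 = (u - 3)*(u + 2)*(u + 7)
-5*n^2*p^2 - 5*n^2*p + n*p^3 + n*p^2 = p*(-5*n + p)*(n*p + n)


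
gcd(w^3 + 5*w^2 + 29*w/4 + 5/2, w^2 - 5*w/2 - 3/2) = w + 1/2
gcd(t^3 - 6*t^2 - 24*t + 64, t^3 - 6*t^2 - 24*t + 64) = t^3 - 6*t^2 - 24*t + 64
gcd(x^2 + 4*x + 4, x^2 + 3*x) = 1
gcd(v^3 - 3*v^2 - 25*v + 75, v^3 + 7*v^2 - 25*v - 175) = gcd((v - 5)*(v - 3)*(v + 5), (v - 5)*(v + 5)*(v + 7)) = v^2 - 25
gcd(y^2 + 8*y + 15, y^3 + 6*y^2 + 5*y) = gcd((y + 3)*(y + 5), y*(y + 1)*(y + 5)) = y + 5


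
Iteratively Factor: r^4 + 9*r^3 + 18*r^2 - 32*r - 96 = (r - 2)*(r^3 + 11*r^2 + 40*r + 48) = (r - 2)*(r + 4)*(r^2 + 7*r + 12) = (r - 2)*(r + 3)*(r + 4)*(r + 4)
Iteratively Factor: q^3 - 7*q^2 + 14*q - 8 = (q - 1)*(q^2 - 6*q + 8) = (q - 4)*(q - 1)*(q - 2)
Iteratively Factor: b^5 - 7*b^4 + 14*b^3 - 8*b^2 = (b)*(b^4 - 7*b^3 + 14*b^2 - 8*b) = b*(b - 1)*(b^3 - 6*b^2 + 8*b) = b*(b - 4)*(b - 1)*(b^2 - 2*b) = b^2*(b - 4)*(b - 1)*(b - 2)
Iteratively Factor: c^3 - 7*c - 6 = (c - 3)*(c^2 + 3*c + 2) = (c - 3)*(c + 2)*(c + 1)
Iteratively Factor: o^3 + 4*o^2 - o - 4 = (o - 1)*(o^2 + 5*o + 4) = (o - 1)*(o + 1)*(o + 4)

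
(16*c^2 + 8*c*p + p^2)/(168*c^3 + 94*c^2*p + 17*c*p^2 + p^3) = (4*c + p)/(42*c^2 + 13*c*p + p^2)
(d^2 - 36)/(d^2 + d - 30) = (d - 6)/(d - 5)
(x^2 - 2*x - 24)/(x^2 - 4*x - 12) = (x + 4)/(x + 2)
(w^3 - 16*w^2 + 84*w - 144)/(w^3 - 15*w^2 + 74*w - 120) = (w - 6)/(w - 5)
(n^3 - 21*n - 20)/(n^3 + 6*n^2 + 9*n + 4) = (n - 5)/(n + 1)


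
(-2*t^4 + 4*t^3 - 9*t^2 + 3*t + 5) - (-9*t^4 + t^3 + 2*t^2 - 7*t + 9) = 7*t^4 + 3*t^3 - 11*t^2 + 10*t - 4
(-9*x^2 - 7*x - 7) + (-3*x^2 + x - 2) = -12*x^2 - 6*x - 9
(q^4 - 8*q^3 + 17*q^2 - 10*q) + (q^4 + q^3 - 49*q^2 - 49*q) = 2*q^4 - 7*q^3 - 32*q^2 - 59*q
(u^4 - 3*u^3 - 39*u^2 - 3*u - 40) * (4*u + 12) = 4*u^5 - 192*u^3 - 480*u^2 - 196*u - 480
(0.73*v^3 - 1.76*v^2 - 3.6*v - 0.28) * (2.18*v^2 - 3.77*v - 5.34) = 1.5914*v^5 - 6.5889*v^4 - 5.111*v^3 + 22.36*v^2 + 20.2796*v + 1.4952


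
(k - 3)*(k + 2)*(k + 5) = k^3 + 4*k^2 - 11*k - 30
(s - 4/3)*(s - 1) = s^2 - 7*s/3 + 4/3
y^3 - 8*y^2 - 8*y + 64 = (y - 8)*(y - 2*sqrt(2))*(y + 2*sqrt(2))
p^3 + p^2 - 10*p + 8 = (p - 2)*(p - 1)*(p + 4)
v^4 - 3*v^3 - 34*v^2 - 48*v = v*(v - 8)*(v + 2)*(v + 3)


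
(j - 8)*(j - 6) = j^2 - 14*j + 48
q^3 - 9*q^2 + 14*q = q*(q - 7)*(q - 2)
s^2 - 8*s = s*(s - 8)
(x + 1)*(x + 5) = x^2 + 6*x + 5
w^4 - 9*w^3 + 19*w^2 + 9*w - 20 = (w - 5)*(w - 4)*(w - 1)*(w + 1)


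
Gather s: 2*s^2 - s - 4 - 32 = 2*s^2 - s - 36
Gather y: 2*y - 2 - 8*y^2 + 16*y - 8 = -8*y^2 + 18*y - 10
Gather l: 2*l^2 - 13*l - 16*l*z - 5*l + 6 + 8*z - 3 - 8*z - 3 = 2*l^2 + l*(-16*z - 18)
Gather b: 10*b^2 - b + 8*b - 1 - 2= 10*b^2 + 7*b - 3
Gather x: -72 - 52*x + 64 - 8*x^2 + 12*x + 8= -8*x^2 - 40*x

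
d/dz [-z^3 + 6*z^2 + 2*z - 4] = -3*z^2 + 12*z + 2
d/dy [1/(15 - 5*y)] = 1/(5*(y - 3)^2)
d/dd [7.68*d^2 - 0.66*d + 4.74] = 15.36*d - 0.66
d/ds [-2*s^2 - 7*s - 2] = -4*s - 7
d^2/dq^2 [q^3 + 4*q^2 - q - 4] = 6*q + 8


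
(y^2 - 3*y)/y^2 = (y - 3)/y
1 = 1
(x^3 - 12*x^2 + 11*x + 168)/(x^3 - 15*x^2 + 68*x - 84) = (x^2 - 5*x - 24)/(x^2 - 8*x + 12)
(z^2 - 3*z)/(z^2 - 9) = z/(z + 3)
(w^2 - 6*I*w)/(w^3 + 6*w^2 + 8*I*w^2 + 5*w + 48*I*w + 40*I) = w*(w - 6*I)/(w^3 + 2*w^2*(3 + 4*I) + w*(5 + 48*I) + 40*I)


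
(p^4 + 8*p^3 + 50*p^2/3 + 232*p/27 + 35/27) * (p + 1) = p^5 + 9*p^4 + 74*p^3/3 + 682*p^2/27 + 89*p/9 + 35/27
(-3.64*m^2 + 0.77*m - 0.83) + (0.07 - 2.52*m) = -3.64*m^2 - 1.75*m - 0.76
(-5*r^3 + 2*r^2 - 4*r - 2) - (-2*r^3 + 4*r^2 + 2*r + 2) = -3*r^3 - 2*r^2 - 6*r - 4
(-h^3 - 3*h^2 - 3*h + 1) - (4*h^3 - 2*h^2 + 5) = -5*h^3 - h^2 - 3*h - 4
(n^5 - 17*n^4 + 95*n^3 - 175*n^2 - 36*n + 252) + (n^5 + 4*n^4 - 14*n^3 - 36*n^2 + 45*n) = 2*n^5 - 13*n^4 + 81*n^3 - 211*n^2 + 9*n + 252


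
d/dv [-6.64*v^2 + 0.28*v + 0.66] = 0.28 - 13.28*v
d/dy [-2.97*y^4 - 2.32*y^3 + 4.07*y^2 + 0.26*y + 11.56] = -11.88*y^3 - 6.96*y^2 + 8.14*y + 0.26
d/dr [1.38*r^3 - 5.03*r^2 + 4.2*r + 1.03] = 4.14*r^2 - 10.06*r + 4.2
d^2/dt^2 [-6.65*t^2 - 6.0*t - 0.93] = -13.3000000000000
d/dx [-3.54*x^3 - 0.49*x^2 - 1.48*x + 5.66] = -10.62*x^2 - 0.98*x - 1.48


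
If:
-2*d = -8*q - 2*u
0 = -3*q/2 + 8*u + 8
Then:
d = 67*u/3 + 64/3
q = 16*u/3 + 16/3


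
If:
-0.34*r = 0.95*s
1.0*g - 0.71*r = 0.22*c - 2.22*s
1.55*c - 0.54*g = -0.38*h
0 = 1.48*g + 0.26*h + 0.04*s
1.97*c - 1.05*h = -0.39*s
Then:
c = 0.00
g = 0.00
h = 0.00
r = 0.00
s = 0.00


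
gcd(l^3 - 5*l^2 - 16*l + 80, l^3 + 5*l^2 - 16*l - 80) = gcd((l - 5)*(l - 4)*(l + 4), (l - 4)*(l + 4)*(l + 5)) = l^2 - 16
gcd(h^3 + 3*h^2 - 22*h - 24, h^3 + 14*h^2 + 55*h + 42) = h^2 + 7*h + 6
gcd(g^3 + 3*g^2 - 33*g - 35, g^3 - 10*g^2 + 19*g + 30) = g^2 - 4*g - 5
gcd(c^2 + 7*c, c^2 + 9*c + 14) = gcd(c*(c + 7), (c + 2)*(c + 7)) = c + 7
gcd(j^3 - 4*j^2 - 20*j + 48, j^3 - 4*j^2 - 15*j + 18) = j - 6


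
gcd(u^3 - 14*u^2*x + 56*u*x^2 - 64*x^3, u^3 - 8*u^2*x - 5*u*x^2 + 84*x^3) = -u + 4*x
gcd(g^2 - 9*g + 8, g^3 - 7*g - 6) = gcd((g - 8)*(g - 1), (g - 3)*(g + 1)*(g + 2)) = 1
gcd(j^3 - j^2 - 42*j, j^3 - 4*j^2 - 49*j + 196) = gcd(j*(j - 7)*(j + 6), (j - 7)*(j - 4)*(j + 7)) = j - 7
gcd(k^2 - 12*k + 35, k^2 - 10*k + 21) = k - 7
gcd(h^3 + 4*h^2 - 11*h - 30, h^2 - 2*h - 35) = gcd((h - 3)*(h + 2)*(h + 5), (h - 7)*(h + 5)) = h + 5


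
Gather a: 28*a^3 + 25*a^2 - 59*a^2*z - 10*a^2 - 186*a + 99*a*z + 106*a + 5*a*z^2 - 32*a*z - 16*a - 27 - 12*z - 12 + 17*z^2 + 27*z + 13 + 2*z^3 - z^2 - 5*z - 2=28*a^3 + a^2*(15 - 59*z) + a*(5*z^2 + 67*z - 96) + 2*z^3 + 16*z^2 + 10*z - 28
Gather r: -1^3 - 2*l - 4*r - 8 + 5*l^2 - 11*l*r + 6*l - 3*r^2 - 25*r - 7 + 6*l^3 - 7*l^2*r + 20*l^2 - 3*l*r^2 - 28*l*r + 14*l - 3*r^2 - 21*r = 6*l^3 + 25*l^2 + 18*l + r^2*(-3*l - 6) + r*(-7*l^2 - 39*l - 50) - 16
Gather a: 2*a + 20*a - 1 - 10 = 22*a - 11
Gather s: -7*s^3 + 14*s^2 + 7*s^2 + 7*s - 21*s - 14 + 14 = -7*s^3 + 21*s^2 - 14*s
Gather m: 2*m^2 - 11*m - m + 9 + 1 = 2*m^2 - 12*m + 10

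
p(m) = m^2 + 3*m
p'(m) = 2*m + 3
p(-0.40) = -1.04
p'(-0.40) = 2.20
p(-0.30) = -0.81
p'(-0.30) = 2.40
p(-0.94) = -1.94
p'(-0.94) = 1.12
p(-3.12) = 0.37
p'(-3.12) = -3.24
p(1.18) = 4.93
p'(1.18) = 5.36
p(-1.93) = -2.07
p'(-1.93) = -0.86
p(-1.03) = -2.03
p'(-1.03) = 0.94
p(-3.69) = 2.55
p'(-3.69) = -4.38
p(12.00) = 180.00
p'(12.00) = 27.00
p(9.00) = 108.00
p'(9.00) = 21.00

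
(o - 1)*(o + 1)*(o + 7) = o^3 + 7*o^2 - o - 7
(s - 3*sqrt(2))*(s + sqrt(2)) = s^2 - 2*sqrt(2)*s - 6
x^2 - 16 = (x - 4)*(x + 4)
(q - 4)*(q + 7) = q^2 + 3*q - 28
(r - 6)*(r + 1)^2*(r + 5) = r^4 + r^3 - 31*r^2 - 61*r - 30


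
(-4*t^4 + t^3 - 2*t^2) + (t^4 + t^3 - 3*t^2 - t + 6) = -3*t^4 + 2*t^3 - 5*t^2 - t + 6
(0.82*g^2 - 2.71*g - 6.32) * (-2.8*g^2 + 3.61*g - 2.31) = -2.296*g^4 + 10.5482*g^3 + 6.0187*g^2 - 16.5551*g + 14.5992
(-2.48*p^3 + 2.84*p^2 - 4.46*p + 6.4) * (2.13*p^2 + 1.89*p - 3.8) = -5.2824*p^5 + 1.362*p^4 + 5.2918*p^3 - 5.5894*p^2 + 29.044*p - 24.32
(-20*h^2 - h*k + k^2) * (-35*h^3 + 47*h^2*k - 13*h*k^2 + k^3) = 700*h^5 - 905*h^4*k + 178*h^3*k^2 + 40*h^2*k^3 - 14*h*k^4 + k^5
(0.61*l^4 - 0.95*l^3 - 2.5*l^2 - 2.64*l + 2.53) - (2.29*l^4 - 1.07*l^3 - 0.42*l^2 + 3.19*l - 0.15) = -1.68*l^4 + 0.12*l^3 - 2.08*l^2 - 5.83*l + 2.68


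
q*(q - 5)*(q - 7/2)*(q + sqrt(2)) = q^4 - 17*q^3/2 + sqrt(2)*q^3 - 17*sqrt(2)*q^2/2 + 35*q^2/2 + 35*sqrt(2)*q/2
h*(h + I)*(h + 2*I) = h^3 + 3*I*h^2 - 2*h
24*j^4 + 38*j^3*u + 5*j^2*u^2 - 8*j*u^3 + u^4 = (-6*j + u)*(-4*j + u)*(j + u)^2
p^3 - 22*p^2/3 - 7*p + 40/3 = (p - 8)*(p - 1)*(p + 5/3)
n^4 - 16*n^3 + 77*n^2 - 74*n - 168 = (n - 7)*(n - 6)*(n - 4)*(n + 1)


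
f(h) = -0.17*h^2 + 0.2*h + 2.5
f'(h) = 0.2 - 0.34*h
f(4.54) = -0.10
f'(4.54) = -1.34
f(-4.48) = -1.81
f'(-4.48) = 1.72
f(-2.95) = 0.43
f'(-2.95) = 1.20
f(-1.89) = 1.51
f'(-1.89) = 0.84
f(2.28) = 2.07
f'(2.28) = -0.58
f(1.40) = 2.45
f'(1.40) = -0.28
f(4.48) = -0.02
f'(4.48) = -1.32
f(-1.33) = 1.93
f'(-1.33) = 0.65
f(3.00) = 1.57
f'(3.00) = -0.82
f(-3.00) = 0.37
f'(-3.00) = 1.22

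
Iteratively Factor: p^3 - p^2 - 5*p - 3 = (p + 1)*(p^2 - 2*p - 3) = (p + 1)^2*(p - 3)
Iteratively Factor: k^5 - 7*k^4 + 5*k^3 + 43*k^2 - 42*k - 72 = (k - 4)*(k^4 - 3*k^3 - 7*k^2 + 15*k + 18) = (k - 4)*(k - 3)*(k^3 - 7*k - 6) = (k - 4)*(k - 3)*(k + 1)*(k^2 - k - 6) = (k - 4)*(k - 3)^2*(k + 1)*(k + 2)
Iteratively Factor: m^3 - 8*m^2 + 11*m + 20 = (m - 4)*(m^2 - 4*m - 5) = (m - 4)*(m + 1)*(m - 5)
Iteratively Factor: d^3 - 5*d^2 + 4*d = (d - 4)*(d^2 - d) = d*(d - 4)*(d - 1)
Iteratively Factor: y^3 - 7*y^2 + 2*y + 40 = (y + 2)*(y^2 - 9*y + 20) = (y - 4)*(y + 2)*(y - 5)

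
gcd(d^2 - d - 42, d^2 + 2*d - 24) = d + 6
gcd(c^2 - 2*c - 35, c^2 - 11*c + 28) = c - 7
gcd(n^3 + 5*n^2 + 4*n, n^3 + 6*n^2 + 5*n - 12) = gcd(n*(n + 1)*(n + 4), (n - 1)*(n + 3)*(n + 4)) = n + 4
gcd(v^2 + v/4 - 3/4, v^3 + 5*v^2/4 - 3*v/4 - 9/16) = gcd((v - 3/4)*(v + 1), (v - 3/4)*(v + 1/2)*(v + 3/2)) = v - 3/4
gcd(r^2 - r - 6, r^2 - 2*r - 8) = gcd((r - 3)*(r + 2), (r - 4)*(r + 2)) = r + 2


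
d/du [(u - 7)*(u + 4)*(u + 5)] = 3*u^2 + 4*u - 43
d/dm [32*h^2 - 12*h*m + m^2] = -12*h + 2*m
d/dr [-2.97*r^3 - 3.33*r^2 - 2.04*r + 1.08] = -8.91*r^2 - 6.66*r - 2.04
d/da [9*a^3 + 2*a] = 27*a^2 + 2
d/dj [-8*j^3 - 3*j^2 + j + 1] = -24*j^2 - 6*j + 1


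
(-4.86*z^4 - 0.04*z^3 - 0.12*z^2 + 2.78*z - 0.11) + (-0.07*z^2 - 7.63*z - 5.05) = -4.86*z^4 - 0.04*z^3 - 0.19*z^2 - 4.85*z - 5.16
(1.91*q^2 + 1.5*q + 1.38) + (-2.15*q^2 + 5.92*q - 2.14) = -0.24*q^2 + 7.42*q - 0.76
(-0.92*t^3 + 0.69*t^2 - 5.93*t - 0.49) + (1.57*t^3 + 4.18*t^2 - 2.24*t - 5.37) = 0.65*t^3 + 4.87*t^2 - 8.17*t - 5.86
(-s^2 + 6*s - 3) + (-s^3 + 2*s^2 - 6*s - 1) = -s^3 + s^2 - 4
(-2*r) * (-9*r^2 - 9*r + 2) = 18*r^3 + 18*r^2 - 4*r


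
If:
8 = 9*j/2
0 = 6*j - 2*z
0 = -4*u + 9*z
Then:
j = 16/9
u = 12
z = 16/3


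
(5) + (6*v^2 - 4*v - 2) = 6*v^2 - 4*v + 3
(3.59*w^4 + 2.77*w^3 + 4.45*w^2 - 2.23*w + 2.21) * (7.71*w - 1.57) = 27.6789*w^5 + 15.7204*w^4 + 29.9606*w^3 - 24.1798*w^2 + 20.5402*w - 3.4697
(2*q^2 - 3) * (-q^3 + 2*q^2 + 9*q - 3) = -2*q^5 + 4*q^4 + 21*q^3 - 12*q^2 - 27*q + 9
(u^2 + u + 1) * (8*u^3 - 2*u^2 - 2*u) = 8*u^5 + 6*u^4 + 4*u^3 - 4*u^2 - 2*u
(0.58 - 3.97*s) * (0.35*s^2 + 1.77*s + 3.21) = -1.3895*s^3 - 6.8239*s^2 - 11.7171*s + 1.8618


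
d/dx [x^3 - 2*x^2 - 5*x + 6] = 3*x^2 - 4*x - 5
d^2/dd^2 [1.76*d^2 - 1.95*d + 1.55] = 3.52000000000000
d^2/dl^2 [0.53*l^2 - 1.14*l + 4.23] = 1.06000000000000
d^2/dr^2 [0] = 0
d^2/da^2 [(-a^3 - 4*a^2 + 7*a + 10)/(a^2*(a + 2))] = 2*(-2*a^4 + 21*a^3 + 102*a^2 + 188*a + 120)/(a^4*(a^3 + 6*a^2 + 12*a + 8))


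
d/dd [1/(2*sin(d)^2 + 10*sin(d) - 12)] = -(2*sin(d) + 5)*cos(d)/(2*(sin(d)^2 + 5*sin(d) - 6)^2)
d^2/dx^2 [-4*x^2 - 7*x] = -8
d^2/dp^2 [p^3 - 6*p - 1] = 6*p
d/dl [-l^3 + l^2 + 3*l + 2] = -3*l^2 + 2*l + 3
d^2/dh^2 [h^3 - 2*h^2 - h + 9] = 6*h - 4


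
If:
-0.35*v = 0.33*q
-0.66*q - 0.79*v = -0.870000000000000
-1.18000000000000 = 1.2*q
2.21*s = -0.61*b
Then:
No Solution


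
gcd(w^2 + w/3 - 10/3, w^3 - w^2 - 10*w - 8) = w + 2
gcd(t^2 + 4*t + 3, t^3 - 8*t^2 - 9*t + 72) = t + 3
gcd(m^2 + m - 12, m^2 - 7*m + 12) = m - 3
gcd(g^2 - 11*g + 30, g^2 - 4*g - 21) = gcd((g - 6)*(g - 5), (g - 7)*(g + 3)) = 1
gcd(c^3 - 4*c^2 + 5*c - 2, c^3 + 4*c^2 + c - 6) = c - 1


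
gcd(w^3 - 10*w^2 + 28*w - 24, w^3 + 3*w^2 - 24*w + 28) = w^2 - 4*w + 4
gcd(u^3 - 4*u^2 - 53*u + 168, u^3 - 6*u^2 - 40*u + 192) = u - 8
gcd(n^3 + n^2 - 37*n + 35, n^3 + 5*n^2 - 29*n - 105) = n^2 + 2*n - 35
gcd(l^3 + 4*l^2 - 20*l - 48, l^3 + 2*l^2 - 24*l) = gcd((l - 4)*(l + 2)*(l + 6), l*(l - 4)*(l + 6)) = l^2 + 2*l - 24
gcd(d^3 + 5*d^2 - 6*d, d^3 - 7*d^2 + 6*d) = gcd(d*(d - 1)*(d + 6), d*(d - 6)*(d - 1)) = d^2 - d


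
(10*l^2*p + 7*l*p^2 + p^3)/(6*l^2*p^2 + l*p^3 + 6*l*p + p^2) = (10*l^2 + 7*l*p + p^2)/(6*l^2*p + l*p^2 + 6*l + p)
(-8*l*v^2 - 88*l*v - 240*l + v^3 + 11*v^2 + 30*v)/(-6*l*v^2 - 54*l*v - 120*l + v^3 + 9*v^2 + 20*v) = (-8*l*v - 48*l + v^2 + 6*v)/(-6*l*v - 24*l + v^2 + 4*v)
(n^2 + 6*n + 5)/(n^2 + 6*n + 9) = (n^2 + 6*n + 5)/(n^2 + 6*n + 9)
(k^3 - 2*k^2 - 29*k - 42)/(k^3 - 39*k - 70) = (k + 3)/(k + 5)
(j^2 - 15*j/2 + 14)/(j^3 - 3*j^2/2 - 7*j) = (j - 4)/(j*(j + 2))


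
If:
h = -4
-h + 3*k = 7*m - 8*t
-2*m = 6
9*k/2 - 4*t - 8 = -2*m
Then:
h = -4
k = 1/4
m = -3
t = -103/32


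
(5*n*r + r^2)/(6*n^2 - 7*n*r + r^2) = r*(5*n + r)/(6*n^2 - 7*n*r + r^2)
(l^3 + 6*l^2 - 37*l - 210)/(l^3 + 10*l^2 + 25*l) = (l^2 + l - 42)/(l*(l + 5))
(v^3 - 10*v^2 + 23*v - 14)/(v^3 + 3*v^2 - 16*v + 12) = (v - 7)/(v + 6)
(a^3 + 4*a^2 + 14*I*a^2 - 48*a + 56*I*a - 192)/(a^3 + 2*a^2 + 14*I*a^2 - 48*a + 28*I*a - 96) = (a + 4)/(a + 2)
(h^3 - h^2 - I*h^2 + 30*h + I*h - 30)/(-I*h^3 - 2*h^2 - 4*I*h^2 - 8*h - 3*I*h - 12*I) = (I*h^3 + h^2*(1 - I) + h*(-1 + 30*I) - 30*I)/(h^3 + 2*h^2*(2 - I) + h*(3 - 8*I) + 12)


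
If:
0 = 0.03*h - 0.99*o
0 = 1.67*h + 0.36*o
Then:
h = 0.00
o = 0.00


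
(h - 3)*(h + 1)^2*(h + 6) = h^4 + 5*h^3 - 11*h^2 - 33*h - 18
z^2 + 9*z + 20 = (z + 4)*(z + 5)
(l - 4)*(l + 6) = l^2 + 2*l - 24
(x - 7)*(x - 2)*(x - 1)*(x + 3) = x^4 - 7*x^3 - 7*x^2 + 55*x - 42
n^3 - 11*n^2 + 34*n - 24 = (n - 6)*(n - 4)*(n - 1)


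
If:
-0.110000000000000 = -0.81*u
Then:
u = 0.14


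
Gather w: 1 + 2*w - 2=2*w - 1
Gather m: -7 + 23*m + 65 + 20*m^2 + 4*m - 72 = 20*m^2 + 27*m - 14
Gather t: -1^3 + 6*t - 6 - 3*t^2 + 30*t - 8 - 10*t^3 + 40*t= -10*t^3 - 3*t^2 + 76*t - 15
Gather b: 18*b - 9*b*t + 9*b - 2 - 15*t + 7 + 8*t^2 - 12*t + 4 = b*(27 - 9*t) + 8*t^2 - 27*t + 9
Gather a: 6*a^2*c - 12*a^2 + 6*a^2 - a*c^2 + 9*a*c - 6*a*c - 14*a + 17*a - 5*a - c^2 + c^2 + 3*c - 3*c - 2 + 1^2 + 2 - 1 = a^2*(6*c - 6) + a*(-c^2 + 3*c - 2)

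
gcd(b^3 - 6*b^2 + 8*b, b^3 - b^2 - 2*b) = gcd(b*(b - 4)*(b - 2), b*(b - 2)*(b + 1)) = b^2 - 2*b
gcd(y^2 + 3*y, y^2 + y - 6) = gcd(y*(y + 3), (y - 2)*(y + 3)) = y + 3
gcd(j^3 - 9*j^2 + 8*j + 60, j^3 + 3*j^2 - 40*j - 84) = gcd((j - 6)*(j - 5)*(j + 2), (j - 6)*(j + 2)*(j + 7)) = j^2 - 4*j - 12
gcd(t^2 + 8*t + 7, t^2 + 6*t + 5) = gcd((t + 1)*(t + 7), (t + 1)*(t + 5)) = t + 1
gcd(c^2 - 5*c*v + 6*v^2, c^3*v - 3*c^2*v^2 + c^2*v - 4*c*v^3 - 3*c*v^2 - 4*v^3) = 1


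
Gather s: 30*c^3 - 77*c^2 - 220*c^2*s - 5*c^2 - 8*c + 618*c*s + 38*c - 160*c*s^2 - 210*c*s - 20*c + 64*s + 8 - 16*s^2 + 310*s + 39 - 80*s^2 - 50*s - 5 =30*c^3 - 82*c^2 + 10*c + s^2*(-160*c - 96) + s*(-220*c^2 + 408*c + 324) + 42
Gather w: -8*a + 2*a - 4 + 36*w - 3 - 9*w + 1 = -6*a + 27*w - 6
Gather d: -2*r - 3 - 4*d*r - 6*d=d*(-4*r - 6) - 2*r - 3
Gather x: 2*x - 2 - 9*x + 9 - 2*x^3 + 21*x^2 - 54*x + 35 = -2*x^3 + 21*x^2 - 61*x + 42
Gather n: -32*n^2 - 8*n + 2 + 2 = -32*n^2 - 8*n + 4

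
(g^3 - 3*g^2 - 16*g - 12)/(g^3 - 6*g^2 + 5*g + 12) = (g^2 - 4*g - 12)/(g^2 - 7*g + 12)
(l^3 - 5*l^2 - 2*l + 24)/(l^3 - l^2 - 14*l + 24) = (l^2 - 2*l - 8)/(l^2 + 2*l - 8)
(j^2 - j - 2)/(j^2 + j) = (j - 2)/j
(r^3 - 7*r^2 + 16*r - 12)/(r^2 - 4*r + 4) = r - 3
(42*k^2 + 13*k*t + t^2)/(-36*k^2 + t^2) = (7*k + t)/(-6*k + t)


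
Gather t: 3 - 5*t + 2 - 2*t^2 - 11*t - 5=-2*t^2 - 16*t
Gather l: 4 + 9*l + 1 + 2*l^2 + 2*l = 2*l^2 + 11*l + 5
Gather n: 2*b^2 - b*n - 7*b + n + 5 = 2*b^2 - 7*b + n*(1 - b) + 5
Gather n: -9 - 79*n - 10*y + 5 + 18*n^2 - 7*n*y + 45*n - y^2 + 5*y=18*n^2 + n*(-7*y - 34) - y^2 - 5*y - 4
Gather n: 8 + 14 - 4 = 18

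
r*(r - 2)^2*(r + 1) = r^4 - 3*r^3 + 4*r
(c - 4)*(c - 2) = c^2 - 6*c + 8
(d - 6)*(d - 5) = d^2 - 11*d + 30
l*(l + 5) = l^2 + 5*l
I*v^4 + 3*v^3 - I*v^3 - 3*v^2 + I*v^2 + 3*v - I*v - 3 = (v - 3*I)*(v - I)*(v + I)*(I*v - I)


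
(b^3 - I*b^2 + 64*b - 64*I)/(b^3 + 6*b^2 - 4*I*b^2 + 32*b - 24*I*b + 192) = (b^2 + 7*I*b + 8)/(b^2 + b*(6 + 4*I) + 24*I)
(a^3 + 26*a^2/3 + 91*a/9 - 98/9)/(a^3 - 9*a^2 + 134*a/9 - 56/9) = (3*a^2 + 28*a + 49)/(3*a^2 - 25*a + 28)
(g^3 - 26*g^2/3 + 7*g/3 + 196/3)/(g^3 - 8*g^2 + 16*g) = (3*g^2 - 14*g - 49)/(3*g*(g - 4))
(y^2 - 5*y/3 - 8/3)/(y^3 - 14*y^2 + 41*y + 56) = (y - 8/3)/(y^2 - 15*y + 56)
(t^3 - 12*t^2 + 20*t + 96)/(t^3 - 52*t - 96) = (t - 6)/(t + 6)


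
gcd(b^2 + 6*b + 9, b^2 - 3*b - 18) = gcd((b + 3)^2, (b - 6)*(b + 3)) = b + 3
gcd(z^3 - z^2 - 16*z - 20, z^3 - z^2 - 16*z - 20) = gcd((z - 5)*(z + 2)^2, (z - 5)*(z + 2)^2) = z^3 - z^2 - 16*z - 20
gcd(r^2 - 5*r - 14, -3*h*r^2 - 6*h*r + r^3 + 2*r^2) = r + 2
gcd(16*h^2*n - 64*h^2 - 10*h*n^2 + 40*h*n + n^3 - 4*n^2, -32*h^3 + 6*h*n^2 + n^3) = 2*h - n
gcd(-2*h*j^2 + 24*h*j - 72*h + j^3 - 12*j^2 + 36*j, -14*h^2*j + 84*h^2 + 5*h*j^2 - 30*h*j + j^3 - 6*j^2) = 2*h*j - 12*h - j^2 + 6*j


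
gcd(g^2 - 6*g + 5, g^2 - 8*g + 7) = g - 1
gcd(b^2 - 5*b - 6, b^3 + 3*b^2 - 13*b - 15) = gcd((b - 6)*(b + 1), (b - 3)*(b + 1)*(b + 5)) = b + 1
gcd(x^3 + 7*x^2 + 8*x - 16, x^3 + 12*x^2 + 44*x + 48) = x + 4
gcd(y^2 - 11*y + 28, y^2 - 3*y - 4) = y - 4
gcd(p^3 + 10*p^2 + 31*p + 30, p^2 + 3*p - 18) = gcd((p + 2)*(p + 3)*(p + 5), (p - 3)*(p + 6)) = 1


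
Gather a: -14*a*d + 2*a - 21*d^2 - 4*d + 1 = a*(2 - 14*d) - 21*d^2 - 4*d + 1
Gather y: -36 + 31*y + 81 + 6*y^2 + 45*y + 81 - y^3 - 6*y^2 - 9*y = -y^3 + 67*y + 126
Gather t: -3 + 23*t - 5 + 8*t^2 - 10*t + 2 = 8*t^2 + 13*t - 6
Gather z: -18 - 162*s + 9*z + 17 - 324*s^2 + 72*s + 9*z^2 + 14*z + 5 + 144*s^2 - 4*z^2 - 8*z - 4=-180*s^2 - 90*s + 5*z^2 + 15*z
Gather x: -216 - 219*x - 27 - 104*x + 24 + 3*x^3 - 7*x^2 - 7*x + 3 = 3*x^3 - 7*x^2 - 330*x - 216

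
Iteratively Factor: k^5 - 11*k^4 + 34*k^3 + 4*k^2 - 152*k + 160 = (k - 5)*(k^4 - 6*k^3 + 4*k^2 + 24*k - 32) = (k - 5)*(k - 2)*(k^3 - 4*k^2 - 4*k + 16) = (k - 5)*(k - 2)^2*(k^2 - 2*k - 8) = (k - 5)*(k - 2)^2*(k + 2)*(k - 4)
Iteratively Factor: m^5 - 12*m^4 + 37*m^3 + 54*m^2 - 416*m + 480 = (m - 4)*(m^4 - 8*m^3 + 5*m^2 + 74*m - 120) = (m - 4)*(m + 3)*(m^3 - 11*m^2 + 38*m - 40) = (m - 5)*(m - 4)*(m + 3)*(m^2 - 6*m + 8) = (m - 5)*(m - 4)*(m - 2)*(m + 3)*(m - 4)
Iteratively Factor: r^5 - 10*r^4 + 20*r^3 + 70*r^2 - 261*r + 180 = (r - 1)*(r^4 - 9*r^3 + 11*r^2 + 81*r - 180) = (r - 4)*(r - 1)*(r^3 - 5*r^2 - 9*r + 45) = (r - 4)*(r - 1)*(r + 3)*(r^2 - 8*r + 15) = (r - 5)*(r - 4)*(r - 1)*(r + 3)*(r - 3)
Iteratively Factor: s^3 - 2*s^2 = (s)*(s^2 - 2*s) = s*(s - 2)*(s)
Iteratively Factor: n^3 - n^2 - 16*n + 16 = (n + 4)*(n^2 - 5*n + 4) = (n - 4)*(n + 4)*(n - 1)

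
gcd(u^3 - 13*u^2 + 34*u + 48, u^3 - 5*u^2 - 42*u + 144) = u - 8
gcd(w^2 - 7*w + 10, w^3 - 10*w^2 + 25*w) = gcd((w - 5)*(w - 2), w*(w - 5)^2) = w - 5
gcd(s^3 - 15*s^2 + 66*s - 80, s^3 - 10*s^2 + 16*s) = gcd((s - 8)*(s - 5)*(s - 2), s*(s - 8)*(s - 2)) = s^2 - 10*s + 16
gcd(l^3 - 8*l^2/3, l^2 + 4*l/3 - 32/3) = l - 8/3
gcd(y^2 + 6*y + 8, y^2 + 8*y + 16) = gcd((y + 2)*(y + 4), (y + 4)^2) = y + 4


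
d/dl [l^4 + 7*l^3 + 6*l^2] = l*(4*l^2 + 21*l + 12)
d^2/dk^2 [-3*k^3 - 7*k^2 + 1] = -18*k - 14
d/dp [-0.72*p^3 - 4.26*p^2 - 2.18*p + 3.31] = -2.16*p^2 - 8.52*p - 2.18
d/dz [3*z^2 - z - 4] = 6*z - 1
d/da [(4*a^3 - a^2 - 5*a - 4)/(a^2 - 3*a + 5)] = (4*a^4 - 24*a^3 + 68*a^2 - 2*a - 37)/(a^4 - 6*a^3 + 19*a^2 - 30*a + 25)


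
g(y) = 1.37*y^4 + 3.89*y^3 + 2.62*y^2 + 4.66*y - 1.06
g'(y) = 5.48*y^3 + 11.67*y^2 + 5.24*y + 4.66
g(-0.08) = -1.42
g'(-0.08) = 4.31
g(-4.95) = 390.77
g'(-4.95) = -399.99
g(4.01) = 664.83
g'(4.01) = 566.68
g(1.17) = 16.78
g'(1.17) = 35.54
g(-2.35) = -6.24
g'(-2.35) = -14.33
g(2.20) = 95.39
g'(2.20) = 131.02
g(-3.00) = 14.48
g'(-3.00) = -53.99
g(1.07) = 13.49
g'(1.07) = 30.34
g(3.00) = 252.50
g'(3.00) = 273.37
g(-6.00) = 1000.58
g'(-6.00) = -790.34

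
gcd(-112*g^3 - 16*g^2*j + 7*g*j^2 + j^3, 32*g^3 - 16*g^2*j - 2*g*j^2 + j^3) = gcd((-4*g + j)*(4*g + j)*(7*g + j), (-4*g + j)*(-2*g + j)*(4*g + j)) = 16*g^2 - j^2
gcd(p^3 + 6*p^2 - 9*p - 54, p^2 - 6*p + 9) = p - 3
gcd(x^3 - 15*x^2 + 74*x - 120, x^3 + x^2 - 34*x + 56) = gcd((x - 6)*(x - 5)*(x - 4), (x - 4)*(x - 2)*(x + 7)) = x - 4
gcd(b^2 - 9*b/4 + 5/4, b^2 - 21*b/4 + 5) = b - 5/4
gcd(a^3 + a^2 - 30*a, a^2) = a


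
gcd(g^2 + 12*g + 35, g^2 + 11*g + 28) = g + 7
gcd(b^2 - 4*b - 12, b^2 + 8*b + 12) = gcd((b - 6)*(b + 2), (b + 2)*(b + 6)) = b + 2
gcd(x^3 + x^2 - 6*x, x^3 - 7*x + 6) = x^2 + x - 6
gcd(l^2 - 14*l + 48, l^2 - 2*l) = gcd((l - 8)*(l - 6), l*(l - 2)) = 1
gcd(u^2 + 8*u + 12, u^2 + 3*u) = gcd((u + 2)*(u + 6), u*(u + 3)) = 1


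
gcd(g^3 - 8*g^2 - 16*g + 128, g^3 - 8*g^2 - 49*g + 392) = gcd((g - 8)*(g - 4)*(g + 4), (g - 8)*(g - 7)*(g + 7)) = g - 8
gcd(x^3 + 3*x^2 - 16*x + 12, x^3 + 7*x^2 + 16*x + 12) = 1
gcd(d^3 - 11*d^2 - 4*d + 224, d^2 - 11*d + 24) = d - 8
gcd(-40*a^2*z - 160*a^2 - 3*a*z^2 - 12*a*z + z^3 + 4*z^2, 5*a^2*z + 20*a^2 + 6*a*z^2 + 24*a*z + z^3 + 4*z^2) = 5*a*z + 20*a + z^2 + 4*z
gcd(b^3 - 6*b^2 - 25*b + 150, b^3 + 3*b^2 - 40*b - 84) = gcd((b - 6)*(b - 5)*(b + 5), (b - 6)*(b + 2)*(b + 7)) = b - 6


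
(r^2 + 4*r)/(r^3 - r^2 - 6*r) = (r + 4)/(r^2 - r - 6)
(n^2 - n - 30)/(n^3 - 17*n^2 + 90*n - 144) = (n + 5)/(n^2 - 11*n + 24)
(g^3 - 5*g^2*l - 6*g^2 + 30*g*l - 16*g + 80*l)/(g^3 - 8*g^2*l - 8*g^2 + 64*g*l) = (g^2 - 5*g*l + 2*g - 10*l)/(g*(g - 8*l))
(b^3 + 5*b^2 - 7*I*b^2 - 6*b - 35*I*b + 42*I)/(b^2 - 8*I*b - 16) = (b^3 + b^2*(5 - 7*I) - b*(6 + 35*I) + 42*I)/(b^2 - 8*I*b - 16)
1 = 1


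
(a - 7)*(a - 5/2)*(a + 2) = a^3 - 15*a^2/2 - 3*a/2 + 35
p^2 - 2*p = p*(p - 2)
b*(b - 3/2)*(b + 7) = b^3 + 11*b^2/2 - 21*b/2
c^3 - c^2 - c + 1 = (c - 1)^2*(c + 1)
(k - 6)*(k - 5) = k^2 - 11*k + 30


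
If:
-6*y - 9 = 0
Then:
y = -3/2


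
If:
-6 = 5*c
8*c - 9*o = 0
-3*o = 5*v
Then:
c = -6/5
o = -16/15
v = 16/25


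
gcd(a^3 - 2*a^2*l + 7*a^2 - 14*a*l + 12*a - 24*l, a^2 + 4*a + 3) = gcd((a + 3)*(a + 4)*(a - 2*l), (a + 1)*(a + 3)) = a + 3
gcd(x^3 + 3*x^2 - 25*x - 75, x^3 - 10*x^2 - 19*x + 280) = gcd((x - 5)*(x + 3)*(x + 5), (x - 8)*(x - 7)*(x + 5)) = x + 5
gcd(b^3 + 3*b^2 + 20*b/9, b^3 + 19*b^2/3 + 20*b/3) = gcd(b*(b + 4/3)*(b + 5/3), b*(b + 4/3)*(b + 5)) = b^2 + 4*b/3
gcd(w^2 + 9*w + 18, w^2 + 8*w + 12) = w + 6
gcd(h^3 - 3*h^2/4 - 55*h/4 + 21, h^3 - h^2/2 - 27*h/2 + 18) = h^2 + h - 12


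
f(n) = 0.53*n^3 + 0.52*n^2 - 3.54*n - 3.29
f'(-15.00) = 338.61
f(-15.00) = -1621.94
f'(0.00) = -3.54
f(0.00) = -3.29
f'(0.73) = -1.93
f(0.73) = -5.39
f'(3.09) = 14.86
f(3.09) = 6.37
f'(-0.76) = -3.41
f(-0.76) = -0.53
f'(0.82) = -1.62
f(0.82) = -5.55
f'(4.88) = 39.40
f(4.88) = 53.41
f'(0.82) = -1.62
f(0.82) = -5.55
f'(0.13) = -3.38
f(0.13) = -3.74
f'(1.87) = 3.96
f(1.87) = -4.63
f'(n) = 1.59*n^2 + 1.04*n - 3.54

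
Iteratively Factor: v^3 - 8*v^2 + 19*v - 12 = (v - 4)*(v^2 - 4*v + 3) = (v - 4)*(v - 3)*(v - 1)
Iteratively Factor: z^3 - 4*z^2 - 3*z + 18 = (z - 3)*(z^2 - z - 6) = (z - 3)^2*(z + 2)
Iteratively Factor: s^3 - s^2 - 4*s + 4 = (s - 2)*(s^2 + s - 2) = (s - 2)*(s + 2)*(s - 1)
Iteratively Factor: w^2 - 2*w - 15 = (w - 5)*(w + 3)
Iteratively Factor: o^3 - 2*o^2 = (o - 2)*(o^2) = o*(o - 2)*(o)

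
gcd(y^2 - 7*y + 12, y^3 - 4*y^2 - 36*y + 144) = y - 4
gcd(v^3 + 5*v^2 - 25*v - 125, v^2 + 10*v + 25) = v^2 + 10*v + 25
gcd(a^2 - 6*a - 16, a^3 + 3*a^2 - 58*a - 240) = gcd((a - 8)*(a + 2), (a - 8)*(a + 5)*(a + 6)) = a - 8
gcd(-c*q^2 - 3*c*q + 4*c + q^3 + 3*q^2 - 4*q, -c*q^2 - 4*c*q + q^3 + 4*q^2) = -c*q - 4*c + q^2 + 4*q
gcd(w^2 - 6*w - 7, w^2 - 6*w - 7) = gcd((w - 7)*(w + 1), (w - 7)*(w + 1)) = w^2 - 6*w - 7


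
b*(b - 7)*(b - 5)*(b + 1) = b^4 - 11*b^3 + 23*b^2 + 35*b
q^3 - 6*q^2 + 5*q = q*(q - 5)*(q - 1)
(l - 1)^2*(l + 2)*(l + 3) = l^4 + 3*l^3 - 3*l^2 - 7*l + 6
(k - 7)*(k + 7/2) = k^2 - 7*k/2 - 49/2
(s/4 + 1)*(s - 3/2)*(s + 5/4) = s^3/4 + 15*s^2/16 - 23*s/32 - 15/8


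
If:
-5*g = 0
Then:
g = 0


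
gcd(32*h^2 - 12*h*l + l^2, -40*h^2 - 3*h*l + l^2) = 8*h - l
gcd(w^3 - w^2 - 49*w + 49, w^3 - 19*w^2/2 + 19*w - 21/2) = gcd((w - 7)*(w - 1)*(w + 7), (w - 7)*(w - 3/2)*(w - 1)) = w^2 - 8*w + 7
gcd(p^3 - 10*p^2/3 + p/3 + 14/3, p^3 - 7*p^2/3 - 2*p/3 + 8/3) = p^2 - p - 2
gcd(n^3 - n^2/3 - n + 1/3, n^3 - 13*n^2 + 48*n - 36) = n - 1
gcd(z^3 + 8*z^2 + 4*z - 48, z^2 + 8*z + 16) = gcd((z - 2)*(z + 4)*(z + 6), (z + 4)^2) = z + 4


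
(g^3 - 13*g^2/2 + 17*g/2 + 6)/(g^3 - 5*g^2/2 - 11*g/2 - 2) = (g - 3)/(g + 1)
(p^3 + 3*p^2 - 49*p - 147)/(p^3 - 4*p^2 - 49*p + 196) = (p + 3)/(p - 4)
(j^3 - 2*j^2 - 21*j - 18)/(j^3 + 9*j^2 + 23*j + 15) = (j - 6)/(j + 5)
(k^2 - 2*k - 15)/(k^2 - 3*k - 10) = (k + 3)/(k + 2)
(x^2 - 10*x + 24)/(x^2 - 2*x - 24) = (x - 4)/(x + 4)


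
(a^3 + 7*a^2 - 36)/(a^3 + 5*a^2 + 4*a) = (a^3 + 7*a^2 - 36)/(a*(a^2 + 5*a + 4))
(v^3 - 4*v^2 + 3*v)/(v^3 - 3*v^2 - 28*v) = (-v^2 + 4*v - 3)/(-v^2 + 3*v + 28)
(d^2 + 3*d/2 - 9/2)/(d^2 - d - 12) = (d - 3/2)/(d - 4)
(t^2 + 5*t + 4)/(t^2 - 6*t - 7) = (t + 4)/(t - 7)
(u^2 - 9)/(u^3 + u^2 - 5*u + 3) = (u - 3)/(u^2 - 2*u + 1)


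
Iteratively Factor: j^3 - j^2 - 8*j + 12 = (j + 3)*(j^2 - 4*j + 4) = (j - 2)*(j + 3)*(j - 2)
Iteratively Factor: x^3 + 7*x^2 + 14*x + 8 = (x + 4)*(x^2 + 3*x + 2) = (x + 1)*(x + 4)*(x + 2)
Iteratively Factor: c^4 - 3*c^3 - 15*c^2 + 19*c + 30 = (c - 5)*(c^3 + 2*c^2 - 5*c - 6) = (c - 5)*(c + 3)*(c^2 - c - 2) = (c - 5)*(c - 2)*(c + 3)*(c + 1)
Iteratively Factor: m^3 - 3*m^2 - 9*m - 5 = (m + 1)*(m^2 - 4*m - 5) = (m - 5)*(m + 1)*(m + 1)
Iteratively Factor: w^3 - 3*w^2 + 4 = (w - 2)*(w^2 - w - 2) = (w - 2)*(w + 1)*(w - 2)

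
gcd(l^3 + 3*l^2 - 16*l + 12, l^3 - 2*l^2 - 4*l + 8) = l - 2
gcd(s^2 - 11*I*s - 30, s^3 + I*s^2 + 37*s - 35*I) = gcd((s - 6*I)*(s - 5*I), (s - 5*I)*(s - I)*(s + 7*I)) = s - 5*I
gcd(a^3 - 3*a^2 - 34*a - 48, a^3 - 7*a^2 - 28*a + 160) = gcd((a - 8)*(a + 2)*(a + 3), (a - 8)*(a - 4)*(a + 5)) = a - 8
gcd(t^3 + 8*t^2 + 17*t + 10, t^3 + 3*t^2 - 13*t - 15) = t^2 + 6*t + 5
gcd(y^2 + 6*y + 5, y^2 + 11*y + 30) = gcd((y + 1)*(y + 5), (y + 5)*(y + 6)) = y + 5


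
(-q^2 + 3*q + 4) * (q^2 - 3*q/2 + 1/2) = -q^4 + 9*q^3/2 - q^2 - 9*q/2 + 2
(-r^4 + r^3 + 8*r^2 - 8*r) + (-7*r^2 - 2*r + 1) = -r^4 + r^3 + r^2 - 10*r + 1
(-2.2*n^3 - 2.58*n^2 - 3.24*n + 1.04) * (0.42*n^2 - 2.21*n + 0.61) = -0.924*n^5 + 3.7784*n^4 + 2.999*n^3 + 6.0234*n^2 - 4.2748*n + 0.6344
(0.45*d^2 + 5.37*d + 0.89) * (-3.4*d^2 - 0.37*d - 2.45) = -1.53*d^4 - 18.4245*d^3 - 6.1154*d^2 - 13.4858*d - 2.1805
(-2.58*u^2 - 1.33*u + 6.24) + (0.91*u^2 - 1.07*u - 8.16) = -1.67*u^2 - 2.4*u - 1.92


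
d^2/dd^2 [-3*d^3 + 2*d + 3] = -18*d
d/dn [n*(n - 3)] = 2*n - 3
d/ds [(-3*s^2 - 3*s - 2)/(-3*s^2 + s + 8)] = 2*(-6*s^2 - 30*s - 11)/(9*s^4 - 6*s^3 - 47*s^2 + 16*s + 64)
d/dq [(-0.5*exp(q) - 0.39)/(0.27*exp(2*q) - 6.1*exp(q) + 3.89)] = (0.135*exp(2*q) + 0.2106*exp(q) - 4.324)*exp(q)/(0.0729*exp(4*q) - 3.294*exp(3*q) + 39.3106*exp(2*q) - 47.458*exp(q) + 15.1321)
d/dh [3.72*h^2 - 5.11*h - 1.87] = 7.44*h - 5.11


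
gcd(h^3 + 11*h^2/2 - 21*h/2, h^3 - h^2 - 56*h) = h^2 + 7*h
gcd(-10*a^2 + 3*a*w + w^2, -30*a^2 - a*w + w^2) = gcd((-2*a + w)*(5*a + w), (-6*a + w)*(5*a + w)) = 5*a + w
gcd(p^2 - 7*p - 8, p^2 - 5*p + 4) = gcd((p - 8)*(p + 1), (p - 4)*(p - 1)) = 1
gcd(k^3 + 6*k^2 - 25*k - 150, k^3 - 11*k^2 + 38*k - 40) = k - 5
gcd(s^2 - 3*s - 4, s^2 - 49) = 1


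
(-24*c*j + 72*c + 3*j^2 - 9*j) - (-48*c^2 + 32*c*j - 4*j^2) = 48*c^2 - 56*c*j + 72*c + 7*j^2 - 9*j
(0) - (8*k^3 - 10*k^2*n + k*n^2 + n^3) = -8*k^3 + 10*k^2*n - k*n^2 - n^3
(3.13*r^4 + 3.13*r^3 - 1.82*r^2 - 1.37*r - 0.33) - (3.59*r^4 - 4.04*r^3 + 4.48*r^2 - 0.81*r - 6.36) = -0.46*r^4 + 7.17*r^3 - 6.3*r^2 - 0.56*r + 6.03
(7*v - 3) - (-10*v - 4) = 17*v + 1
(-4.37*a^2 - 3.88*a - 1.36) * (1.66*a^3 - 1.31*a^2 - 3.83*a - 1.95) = -7.2542*a^5 - 0.716099999999999*a^4 + 19.5623*a^3 + 25.1635*a^2 + 12.7748*a + 2.652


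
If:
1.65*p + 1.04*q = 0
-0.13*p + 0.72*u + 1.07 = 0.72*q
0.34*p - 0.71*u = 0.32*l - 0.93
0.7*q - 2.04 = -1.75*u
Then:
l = 0.77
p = -1.30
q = 2.06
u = 0.34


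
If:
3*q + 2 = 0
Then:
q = -2/3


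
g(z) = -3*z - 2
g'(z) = -3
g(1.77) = -7.31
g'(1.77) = -3.00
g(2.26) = -8.78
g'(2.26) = -3.00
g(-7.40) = 20.20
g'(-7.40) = -3.00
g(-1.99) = 3.97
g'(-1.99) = -3.00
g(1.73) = -7.19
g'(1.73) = -3.00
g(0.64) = -3.92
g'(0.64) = -3.00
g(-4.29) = 10.87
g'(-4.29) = -3.00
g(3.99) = -13.97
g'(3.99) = -3.00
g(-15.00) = 43.00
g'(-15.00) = -3.00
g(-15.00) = 43.00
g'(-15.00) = -3.00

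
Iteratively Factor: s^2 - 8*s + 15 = (s - 5)*(s - 3)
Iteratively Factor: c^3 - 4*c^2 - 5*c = (c)*(c^2 - 4*c - 5) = c*(c + 1)*(c - 5)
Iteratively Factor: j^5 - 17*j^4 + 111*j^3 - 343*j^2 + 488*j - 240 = (j - 4)*(j^4 - 13*j^3 + 59*j^2 - 107*j + 60) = (j - 4)*(j - 1)*(j^3 - 12*j^2 + 47*j - 60) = (j - 5)*(j - 4)*(j - 1)*(j^2 - 7*j + 12) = (j - 5)*(j - 4)*(j - 3)*(j - 1)*(j - 4)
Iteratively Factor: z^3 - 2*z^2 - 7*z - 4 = (z + 1)*(z^2 - 3*z - 4) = (z - 4)*(z + 1)*(z + 1)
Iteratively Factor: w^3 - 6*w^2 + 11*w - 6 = (w - 2)*(w^2 - 4*w + 3) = (w - 3)*(w - 2)*(w - 1)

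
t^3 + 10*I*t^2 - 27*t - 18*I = (t + I)*(t + 3*I)*(t + 6*I)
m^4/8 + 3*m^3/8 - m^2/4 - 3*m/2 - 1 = (m/4 + 1/2)*(m/2 + 1)*(m - 2)*(m + 1)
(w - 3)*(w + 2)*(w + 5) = w^3 + 4*w^2 - 11*w - 30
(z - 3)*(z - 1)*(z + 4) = z^3 - 13*z + 12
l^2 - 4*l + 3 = (l - 3)*(l - 1)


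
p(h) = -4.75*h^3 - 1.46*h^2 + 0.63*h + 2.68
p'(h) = -14.25*h^2 - 2.92*h + 0.63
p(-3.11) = 129.48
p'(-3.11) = -128.12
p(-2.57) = 72.05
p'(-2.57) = -85.99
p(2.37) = -67.26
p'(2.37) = -86.33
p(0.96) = -2.26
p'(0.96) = -15.31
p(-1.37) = 11.29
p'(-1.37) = -22.12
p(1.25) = -8.09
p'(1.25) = -25.29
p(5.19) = -697.42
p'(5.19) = -398.36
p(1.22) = -7.35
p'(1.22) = -24.14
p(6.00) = -1072.10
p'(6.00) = -529.89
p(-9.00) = 3341.50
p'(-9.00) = -1127.34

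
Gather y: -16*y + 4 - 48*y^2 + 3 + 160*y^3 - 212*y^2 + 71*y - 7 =160*y^3 - 260*y^2 + 55*y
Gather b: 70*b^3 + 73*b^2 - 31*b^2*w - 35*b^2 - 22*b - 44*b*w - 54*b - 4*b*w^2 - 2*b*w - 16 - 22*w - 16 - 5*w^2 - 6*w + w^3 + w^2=70*b^3 + b^2*(38 - 31*w) + b*(-4*w^2 - 46*w - 76) + w^3 - 4*w^2 - 28*w - 32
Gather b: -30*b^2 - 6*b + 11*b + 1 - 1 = -30*b^2 + 5*b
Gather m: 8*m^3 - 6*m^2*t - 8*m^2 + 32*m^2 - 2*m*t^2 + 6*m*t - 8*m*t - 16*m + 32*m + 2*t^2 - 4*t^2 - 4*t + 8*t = 8*m^3 + m^2*(24 - 6*t) + m*(-2*t^2 - 2*t + 16) - 2*t^2 + 4*t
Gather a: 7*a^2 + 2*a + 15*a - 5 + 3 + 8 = 7*a^2 + 17*a + 6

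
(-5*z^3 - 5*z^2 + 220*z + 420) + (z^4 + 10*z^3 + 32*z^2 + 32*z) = z^4 + 5*z^3 + 27*z^2 + 252*z + 420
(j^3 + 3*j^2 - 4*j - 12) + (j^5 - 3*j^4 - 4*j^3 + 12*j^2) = j^5 - 3*j^4 - 3*j^3 + 15*j^2 - 4*j - 12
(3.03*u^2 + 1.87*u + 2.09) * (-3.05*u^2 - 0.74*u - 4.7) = -9.2415*u^4 - 7.9457*u^3 - 21.9993*u^2 - 10.3356*u - 9.823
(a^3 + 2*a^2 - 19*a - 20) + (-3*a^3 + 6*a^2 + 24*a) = -2*a^3 + 8*a^2 + 5*a - 20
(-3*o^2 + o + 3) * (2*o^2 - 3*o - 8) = -6*o^4 + 11*o^3 + 27*o^2 - 17*o - 24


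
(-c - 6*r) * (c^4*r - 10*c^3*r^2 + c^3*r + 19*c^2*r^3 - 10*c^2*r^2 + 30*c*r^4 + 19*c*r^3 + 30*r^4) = -c^5*r + 4*c^4*r^2 - c^4*r + 41*c^3*r^3 + 4*c^3*r^2 - 144*c^2*r^4 + 41*c^2*r^3 - 180*c*r^5 - 144*c*r^4 - 180*r^5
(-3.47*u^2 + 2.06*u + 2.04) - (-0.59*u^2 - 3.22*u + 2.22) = -2.88*u^2 + 5.28*u - 0.18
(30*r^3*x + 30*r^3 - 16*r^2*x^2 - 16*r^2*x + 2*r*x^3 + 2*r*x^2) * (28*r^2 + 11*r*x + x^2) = 840*r^5*x + 840*r^5 - 118*r^4*x^2 - 118*r^4*x - 90*r^3*x^3 - 90*r^3*x^2 + 6*r^2*x^4 + 6*r^2*x^3 + 2*r*x^5 + 2*r*x^4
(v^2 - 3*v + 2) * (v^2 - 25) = v^4 - 3*v^3 - 23*v^2 + 75*v - 50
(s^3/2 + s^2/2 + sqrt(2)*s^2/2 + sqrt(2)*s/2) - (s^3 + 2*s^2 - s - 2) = -s^3/2 - 3*s^2/2 + sqrt(2)*s^2/2 + sqrt(2)*s/2 + s + 2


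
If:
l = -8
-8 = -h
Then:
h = 8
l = -8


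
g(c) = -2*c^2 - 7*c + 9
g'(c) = -4*c - 7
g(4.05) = -52.16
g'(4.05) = -23.20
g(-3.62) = 8.13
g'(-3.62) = 7.48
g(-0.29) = 10.86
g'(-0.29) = -5.84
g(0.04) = 8.72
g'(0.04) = -7.16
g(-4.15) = 3.60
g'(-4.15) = 9.60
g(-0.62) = 12.57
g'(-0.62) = -4.52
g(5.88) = -101.31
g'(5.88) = -30.52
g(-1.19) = 14.50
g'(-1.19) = -2.24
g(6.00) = -105.00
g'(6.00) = -31.00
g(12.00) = -363.00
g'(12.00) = -55.00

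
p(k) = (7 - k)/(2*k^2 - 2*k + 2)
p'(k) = (2 - 4*k)*(7 - k)/(2*k^2 - 2*k + 2)^2 - 1/(2*k^2 - 2*k + 2) = (-k^2 + k + (k - 7)*(2*k - 1) - 1)/(2*(k^2 - k + 1)^2)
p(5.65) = 0.02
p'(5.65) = -0.03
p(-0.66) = 1.83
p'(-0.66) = 1.78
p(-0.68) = 1.79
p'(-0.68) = 1.74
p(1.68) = 1.24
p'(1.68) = -1.60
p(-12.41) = 0.06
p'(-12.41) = 0.01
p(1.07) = 2.76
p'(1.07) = -3.39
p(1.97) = 0.86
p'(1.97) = -1.04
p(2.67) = 0.40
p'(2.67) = -0.41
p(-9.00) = 0.09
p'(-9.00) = 0.01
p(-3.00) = 0.38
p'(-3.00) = 0.17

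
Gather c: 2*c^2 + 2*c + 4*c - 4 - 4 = 2*c^2 + 6*c - 8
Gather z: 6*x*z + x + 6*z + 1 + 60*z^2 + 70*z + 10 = x + 60*z^2 + z*(6*x + 76) + 11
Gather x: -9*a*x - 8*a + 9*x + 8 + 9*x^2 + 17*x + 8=-8*a + 9*x^2 + x*(26 - 9*a) + 16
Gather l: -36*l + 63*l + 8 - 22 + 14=27*l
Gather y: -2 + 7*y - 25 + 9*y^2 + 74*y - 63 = 9*y^2 + 81*y - 90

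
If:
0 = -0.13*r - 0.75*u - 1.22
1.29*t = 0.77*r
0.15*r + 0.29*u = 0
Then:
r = 4.73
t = 2.82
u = -2.45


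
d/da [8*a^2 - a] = 16*a - 1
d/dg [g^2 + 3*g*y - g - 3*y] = 2*g + 3*y - 1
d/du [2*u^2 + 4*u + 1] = 4*u + 4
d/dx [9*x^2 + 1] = 18*x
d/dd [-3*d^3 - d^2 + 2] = d*(-9*d - 2)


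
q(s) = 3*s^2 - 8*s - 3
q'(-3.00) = -26.00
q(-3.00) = 48.00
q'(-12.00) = -80.00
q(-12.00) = 525.00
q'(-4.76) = -36.56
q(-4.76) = 103.05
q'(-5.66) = -41.96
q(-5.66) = 138.39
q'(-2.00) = -20.00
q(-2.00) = 25.00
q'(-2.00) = -20.00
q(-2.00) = 25.00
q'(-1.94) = -19.64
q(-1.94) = 23.81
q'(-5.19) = -39.14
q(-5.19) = 119.33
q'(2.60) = 7.60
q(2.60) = -3.52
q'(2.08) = 4.48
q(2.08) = -6.66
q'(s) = 6*s - 8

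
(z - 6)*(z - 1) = z^2 - 7*z + 6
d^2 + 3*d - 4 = (d - 1)*(d + 4)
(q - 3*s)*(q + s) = q^2 - 2*q*s - 3*s^2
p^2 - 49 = (p - 7)*(p + 7)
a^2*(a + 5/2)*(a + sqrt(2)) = a^4 + sqrt(2)*a^3 + 5*a^3/2 + 5*sqrt(2)*a^2/2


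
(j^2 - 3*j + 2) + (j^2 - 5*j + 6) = 2*j^2 - 8*j + 8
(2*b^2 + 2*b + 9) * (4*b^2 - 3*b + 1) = 8*b^4 + 2*b^3 + 32*b^2 - 25*b + 9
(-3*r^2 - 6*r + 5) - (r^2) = -4*r^2 - 6*r + 5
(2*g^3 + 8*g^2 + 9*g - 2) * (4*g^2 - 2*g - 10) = 8*g^5 + 28*g^4 - 106*g^2 - 86*g + 20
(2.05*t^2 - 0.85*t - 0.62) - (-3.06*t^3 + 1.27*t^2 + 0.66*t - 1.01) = 3.06*t^3 + 0.78*t^2 - 1.51*t + 0.39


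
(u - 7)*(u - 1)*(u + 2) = u^3 - 6*u^2 - 9*u + 14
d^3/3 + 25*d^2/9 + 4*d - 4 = (d/3 + 1)*(d - 2/3)*(d + 6)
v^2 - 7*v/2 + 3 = (v - 2)*(v - 3/2)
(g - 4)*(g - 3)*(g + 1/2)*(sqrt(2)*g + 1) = sqrt(2)*g^4 - 13*sqrt(2)*g^3/2 + g^3 - 13*g^2/2 + 17*sqrt(2)*g^2/2 + 6*sqrt(2)*g + 17*g/2 + 6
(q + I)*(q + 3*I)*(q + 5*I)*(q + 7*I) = q^4 + 16*I*q^3 - 86*q^2 - 176*I*q + 105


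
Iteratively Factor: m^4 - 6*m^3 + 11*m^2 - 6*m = (m - 2)*(m^3 - 4*m^2 + 3*m) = (m - 2)*(m - 1)*(m^2 - 3*m) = m*(m - 2)*(m - 1)*(m - 3)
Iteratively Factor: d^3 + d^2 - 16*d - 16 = (d + 4)*(d^2 - 3*d - 4) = (d - 4)*(d + 4)*(d + 1)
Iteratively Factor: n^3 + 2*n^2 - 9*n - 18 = (n - 3)*(n^2 + 5*n + 6) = (n - 3)*(n + 2)*(n + 3)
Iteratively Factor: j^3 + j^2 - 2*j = (j - 1)*(j^2 + 2*j) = j*(j - 1)*(j + 2)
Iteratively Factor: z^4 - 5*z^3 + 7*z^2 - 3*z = (z - 1)*(z^3 - 4*z^2 + 3*z) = z*(z - 1)*(z^2 - 4*z + 3) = z*(z - 3)*(z - 1)*(z - 1)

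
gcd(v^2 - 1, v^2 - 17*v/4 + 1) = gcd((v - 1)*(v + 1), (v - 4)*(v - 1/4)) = 1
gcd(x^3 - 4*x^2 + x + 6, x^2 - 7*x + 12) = x - 3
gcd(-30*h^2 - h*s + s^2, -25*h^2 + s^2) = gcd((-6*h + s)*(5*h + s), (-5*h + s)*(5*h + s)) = 5*h + s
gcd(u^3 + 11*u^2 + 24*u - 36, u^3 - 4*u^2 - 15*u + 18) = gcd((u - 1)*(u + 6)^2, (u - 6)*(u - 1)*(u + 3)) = u - 1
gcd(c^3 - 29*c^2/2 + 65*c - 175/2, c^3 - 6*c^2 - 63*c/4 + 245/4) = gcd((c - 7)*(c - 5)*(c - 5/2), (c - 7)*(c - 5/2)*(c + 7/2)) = c^2 - 19*c/2 + 35/2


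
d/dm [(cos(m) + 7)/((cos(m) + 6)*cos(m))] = (sin(m) + 42*sin(m)/cos(m)^2 + 14*tan(m))/(cos(m) + 6)^2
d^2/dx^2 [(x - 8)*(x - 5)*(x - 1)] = 6*x - 28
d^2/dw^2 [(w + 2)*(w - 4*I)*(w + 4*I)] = 6*w + 4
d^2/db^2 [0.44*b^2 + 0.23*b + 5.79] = 0.880000000000000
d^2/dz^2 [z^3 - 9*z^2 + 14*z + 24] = 6*z - 18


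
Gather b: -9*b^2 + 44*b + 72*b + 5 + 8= -9*b^2 + 116*b + 13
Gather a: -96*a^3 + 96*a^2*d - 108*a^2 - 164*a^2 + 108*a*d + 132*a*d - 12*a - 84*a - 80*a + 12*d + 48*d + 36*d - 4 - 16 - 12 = -96*a^3 + a^2*(96*d - 272) + a*(240*d - 176) + 96*d - 32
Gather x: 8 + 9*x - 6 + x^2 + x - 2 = x^2 + 10*x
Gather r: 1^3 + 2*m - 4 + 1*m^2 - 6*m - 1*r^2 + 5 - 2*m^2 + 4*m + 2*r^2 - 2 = -m^2 + r^2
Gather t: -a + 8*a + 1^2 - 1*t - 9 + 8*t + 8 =7*a + 7*t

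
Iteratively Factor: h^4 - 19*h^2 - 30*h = (h)*(h^3 - 19*h - 30) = h*(h + 3)*(h^2 - 3*h - 10) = h*(h + 2)*(h + 3)*(h - 5)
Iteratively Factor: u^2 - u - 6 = (u - 3)*(u + 2)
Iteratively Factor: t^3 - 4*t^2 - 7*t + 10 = (t - 1)*(t^2 - 3*t - 10) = (t - 5)*(t - 1)*(t + 2)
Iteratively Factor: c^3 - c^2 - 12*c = (c - 4)*(c^2 + 3*c) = (c - 4)*(c + 3)*(c)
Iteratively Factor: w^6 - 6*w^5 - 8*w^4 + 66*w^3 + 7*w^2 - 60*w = (w + 3)*(w^5 - 9*w^4 + 19*w^3 + 9*w^2 - 20*w) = (w - 4)*(w + 3)*(w^4 - 5*w^3 - w^2 + 5*w) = (w - 4)*(w - 1)*(w + 3)*(w^3 - 4*w^2 - 5*w) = (w - 5)*(w - 4)*(w - 1)*(w + 3)*(w^2 + w) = (w - 5)*(w - 4)*(w - 1)*(w + 1)*(w + 3)*(w)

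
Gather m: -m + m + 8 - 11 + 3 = 0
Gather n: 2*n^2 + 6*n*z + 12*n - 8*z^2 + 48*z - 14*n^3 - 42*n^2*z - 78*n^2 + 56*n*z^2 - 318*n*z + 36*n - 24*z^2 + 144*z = -14*n^3 + n^2*(-42*z - 76) + n*(56*z^2 - 312*z + 48) - 32*z^2 + 192*z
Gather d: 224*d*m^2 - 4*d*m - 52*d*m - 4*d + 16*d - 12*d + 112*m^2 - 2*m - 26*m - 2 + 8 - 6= d*(224*m^2 - 56*m) + 112*m^2 - 28*m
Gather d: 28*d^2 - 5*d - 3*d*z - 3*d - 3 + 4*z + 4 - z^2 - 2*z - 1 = 28*d^2 + d*(-3*z - 8) - z^2 + 2*z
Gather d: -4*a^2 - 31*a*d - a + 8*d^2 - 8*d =-4*a^2 - a + 8*d^2 + d*(-31*a - 8)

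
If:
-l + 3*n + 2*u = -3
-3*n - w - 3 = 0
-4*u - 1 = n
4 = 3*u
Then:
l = -40/3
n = -19/3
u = 4/3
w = 16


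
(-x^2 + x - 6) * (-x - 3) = x^3 + 2*x^2 + 3*x + 18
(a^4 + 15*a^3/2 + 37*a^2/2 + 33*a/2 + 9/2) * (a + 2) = a^5 + 19*a^4/2 + 67*a^3/2 + 107*a^2/2 + 75*a/2 + 9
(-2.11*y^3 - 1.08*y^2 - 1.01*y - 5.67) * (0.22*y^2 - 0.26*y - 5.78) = -0.4642*y^5 + 0.311*y^4 + 12.2544*y^3 + 5.2576*y^2 + 7.312*y + 32.7726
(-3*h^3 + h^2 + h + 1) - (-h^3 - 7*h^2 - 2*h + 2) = -2*h^3 + 8*h^2 + 3*h - 1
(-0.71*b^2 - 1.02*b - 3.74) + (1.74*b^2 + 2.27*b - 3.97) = 1.03*b^2 + 1.25*b - 7.71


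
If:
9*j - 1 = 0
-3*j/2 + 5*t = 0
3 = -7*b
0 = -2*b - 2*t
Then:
No Solution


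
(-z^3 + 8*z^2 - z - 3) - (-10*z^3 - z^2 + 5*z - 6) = 9*z^3 + 9*z^2 - 6*z + 3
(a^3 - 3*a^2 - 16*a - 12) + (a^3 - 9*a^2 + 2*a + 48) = 2*a^3 - 12*a^2 - 14*a + 36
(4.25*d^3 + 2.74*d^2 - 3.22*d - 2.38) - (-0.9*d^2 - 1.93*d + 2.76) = 4.25*d^3 + 3.64*d^2 - 1.29*d - 5.14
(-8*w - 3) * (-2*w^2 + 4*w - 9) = 16*w^3 - 26*w^2 + 60*w + 27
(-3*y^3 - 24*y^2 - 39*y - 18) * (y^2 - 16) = -3*y^5 - 24*y^4 + 9*y^3 + 366*y^2 + 624*y + 288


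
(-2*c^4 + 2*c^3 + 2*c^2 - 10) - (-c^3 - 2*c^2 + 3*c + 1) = -2*c^4 + 3*c^3 + 4*c^2 - 3*c - 11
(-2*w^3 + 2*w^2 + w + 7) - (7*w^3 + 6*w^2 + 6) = -9*w^3 - 4*w^2 + w + 1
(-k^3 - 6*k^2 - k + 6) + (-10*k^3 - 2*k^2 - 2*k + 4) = -11*k^3 - 8*k^2 - 3*k + 10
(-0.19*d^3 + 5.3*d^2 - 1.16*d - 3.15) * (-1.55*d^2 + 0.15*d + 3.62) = 0.2945*d^5 - 8.2435*d^4 + 1.9052*d^3 + 23.8945*d^2 - 4.6717*d - 11.403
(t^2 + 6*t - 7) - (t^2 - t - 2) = 7*t - 5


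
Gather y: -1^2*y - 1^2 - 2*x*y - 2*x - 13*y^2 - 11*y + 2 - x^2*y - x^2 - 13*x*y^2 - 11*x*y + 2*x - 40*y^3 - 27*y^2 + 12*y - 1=-x^2 - 40*y^3 + y^2*(-13*x - 40) + y*(-x^2 - 13*x)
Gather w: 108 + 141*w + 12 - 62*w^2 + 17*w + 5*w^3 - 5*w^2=5*w^3 - 67*w^2 + 158*w + 120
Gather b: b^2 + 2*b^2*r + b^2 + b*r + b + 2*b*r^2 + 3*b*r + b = b^2*(2*r + 2) + b*(2*r^2 + 4*r + 2)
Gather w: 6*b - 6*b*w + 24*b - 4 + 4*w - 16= 30*b + w*(4 - 6*b) - 20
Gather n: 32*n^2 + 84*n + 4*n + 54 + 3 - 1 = 32*n^2 + 88*n + 56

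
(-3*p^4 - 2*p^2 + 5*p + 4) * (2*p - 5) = -6*p^5 + 15*p^4 - 4*p^3 + 20*p^2 - 17*p - 20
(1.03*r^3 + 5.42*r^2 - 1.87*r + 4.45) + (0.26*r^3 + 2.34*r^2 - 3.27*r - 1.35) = 1.29*r^3 + 7.76*r^2 - 5.14*r + 3.1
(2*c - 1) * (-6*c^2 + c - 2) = -12*c^3 + 8*c^2 - 5*c + 2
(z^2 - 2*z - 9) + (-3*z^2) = -2*z^2 - 2*z - 9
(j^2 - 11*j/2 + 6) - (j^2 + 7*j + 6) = -25*j/2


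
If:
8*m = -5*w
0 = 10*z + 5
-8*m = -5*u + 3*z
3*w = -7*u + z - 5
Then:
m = -17/32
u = -23/20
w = 17/20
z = -1/2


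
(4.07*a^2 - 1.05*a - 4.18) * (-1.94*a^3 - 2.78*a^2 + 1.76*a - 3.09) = -7.8958*a^5 - 9.2776*a^4 + 18.1914*a^3 - 2.8039*a^2 - 4.1123*a + 12.9162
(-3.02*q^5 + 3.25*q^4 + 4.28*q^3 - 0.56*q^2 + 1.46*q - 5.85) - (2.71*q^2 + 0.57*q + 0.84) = -3.02*q^5 + 3.25*q^4 + 4.28*q^3 - 3.27*q^2 + 0.89*q - 6.69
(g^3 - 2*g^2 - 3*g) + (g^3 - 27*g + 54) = 2*g^3 - 2*g^2 - 30*g + 54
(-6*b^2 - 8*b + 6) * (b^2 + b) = -6*b^4 - 14*b^3 - 2*b^2 + 6*b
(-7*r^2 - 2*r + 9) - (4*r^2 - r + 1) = -11*r^2 - r + 8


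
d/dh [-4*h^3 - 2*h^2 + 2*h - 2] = -12*h^2 - 4*h + 2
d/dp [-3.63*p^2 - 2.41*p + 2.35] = -7.26*p - 2.41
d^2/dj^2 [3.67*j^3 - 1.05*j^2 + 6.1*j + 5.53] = 22.02*j - 2.1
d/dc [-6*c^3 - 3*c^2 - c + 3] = -18*c^2 - 6*c - 1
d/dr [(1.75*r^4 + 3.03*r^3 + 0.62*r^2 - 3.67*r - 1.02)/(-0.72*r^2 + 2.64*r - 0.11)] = (-2.52*r^5 + 11.6784*r^4 + 15.2284*r^3 - 2.0055*r^2 - 1.6052*r + 3.0965)/(0.5184*r^4 - 3.8016*r^3 + 7.128*r^2 - 0.5808*r + 0.0121)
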